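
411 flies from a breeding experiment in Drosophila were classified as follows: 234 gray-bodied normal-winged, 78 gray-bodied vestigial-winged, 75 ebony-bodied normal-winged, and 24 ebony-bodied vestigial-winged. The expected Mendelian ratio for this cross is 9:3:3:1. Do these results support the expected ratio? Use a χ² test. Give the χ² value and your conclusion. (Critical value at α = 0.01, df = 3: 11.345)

The 9:3:3:1 ratio has 16 parts, so with N = 411 the expected counts are:
  gray-bodied normal-winged: 411 × 9/16 = 231.1875
  gray-bodied vestigial-winged: 411 × 3/16 = 77.0625
  ebony-bodied normal-winged: 411 × 3/16 = 77.0625
  ebony-bodied vestigial-winged: 411 × 1/16 = 25.6875
χ² = Σ (O − E)² / E
  gray-bodied normal-winged: (234 − 231.1875)² / 231.1875 = 0.0342
  gray-bodied vestigial-winged: (78 − 77.0625)² / 77.0625 = 0.0114
  ebony-bodied normal-winged: (75 − 77.0625)² / 77.0625 = 0.0552
  ebony-bodied vestigial-winged: (24 − 25.6875)² / 25.6875 = 0.1109
χ² = 0.0342 + 0.0114 + 0.0552 + 0.1109 = 0.2117 ≈ 0.212
Degrees of freedom = 4 − 1 = 3; critical value at α = 0.01 is 11.345.
Since 0.212 < 11.345, we fail to reject the null hypothesis — the data are consistent with the 9:3:3:1 ratio.

0.212; consistent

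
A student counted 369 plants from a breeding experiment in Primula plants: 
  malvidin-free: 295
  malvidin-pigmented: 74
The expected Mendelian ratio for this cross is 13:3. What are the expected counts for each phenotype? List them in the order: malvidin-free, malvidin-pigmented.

The 13:3 ratio has 16 parts, so with N = 369 the expected counts are:
  malvidin-free: 369 × 13/16 = 299.8125
  malvidin-pigmented: 369 × 3/16 = 69.1875

299.8125, 69.1875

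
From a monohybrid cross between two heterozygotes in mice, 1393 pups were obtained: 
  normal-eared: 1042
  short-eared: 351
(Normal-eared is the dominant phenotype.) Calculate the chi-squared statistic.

0.029

For a monohybrid cross between heterozygotes with complete dominance, the expected phenotypic ratio is 3:1.
The 3:1 ratio has 4 parts, so with N = 1393 the expected counts are:
  normal-eared: 1393 × 3/4 = 1044.75
  short-eared: 1393 × 1/4 = 348.25
χ² = Σ (O − E)² / E
  normal-eared: (1042 − 1044.75)² / 1044.75 = 0.0072
  short-eared: (351 − 348.25)² / 348.25 = 0.0217
χ² = 0.0072 + 0.0217 = 0.0289 ≈ 0.029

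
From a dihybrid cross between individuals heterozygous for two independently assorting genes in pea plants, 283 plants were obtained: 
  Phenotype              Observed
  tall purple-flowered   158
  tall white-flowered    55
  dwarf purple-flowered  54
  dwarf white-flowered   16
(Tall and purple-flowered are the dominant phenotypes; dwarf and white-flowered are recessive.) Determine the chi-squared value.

0.257

A dihybrid F₂ with independent assortment and complete dominance at both loci gives a 9:3:3:1 phenotypic ratio.
The 9:3:3:1 ratio has 16 parts, so with N = 283 the expected counts are:
  tall purple-flowered: 283 × 9/16 = 159.1875
  tall white-flowered: 283 × 3/16 = 53.0625
  dwarf purple-flowered: 283 × 3/16 = 53.0625
  dwarf white-flowered: 283 × 1/16 = 17.6875
χ² = Σ (O − E)² / E
  tall purple-flowered: (158 − 159.1875)² / 159.1875 = 0.0089
  tall white-flowered: (55 − 53.0625)² / 53.0625 = 0.0707
  dwarf purple-flowered: (54 − 53.0625)² / 53.0625 = 0.0166
  dwarf white-flowered: (16 − 17.6875)² / 17.6875 = 0.1610
χ² = 0.0089 + 0.0707 + 0.0166 + 0.1610 = 0.2572 ≈ 0.257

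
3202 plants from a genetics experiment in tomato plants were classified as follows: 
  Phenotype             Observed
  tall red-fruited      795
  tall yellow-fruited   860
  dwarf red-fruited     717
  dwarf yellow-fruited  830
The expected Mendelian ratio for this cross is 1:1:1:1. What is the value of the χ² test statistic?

Expected counts for N = 3202 under a 1:1:1:1 ratio (total parts = 4):
  tall red-fruited: 3202 × 1/4 = 800.5
  tall yellow-fruited: 3202 × 1/4 = 800.5
  dwarf red-fruited: 3202 × 1/4 = 800.5
  dwarf yellow-fruited: 3202 × 1/4 = 800.5
χ² = Σ (O − E)² / E
  tall red-fruited: (795 − 800.5)² / 800.5 = 0.0378
  tall yellow-fruited: (860 − 800.5)² / 800.5 = 4.4225
  dwarf red-fruited: (717 − 800.5)² / 800.5 = 8.7099
  dwarf yellow-fruited: (830 − 800.5)² / 800.5 = 1.0871
χ² = 0.0378 + 4.4225 + 8.7099 + 1.0871 = 14.2573 ≈ 14.257

14.257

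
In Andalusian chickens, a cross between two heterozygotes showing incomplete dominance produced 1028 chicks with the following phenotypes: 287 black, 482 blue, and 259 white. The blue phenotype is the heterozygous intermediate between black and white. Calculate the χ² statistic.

5.510

With incomplete dominance, a heterozygote × heterozygote cross gives a 1:2:1 phenotypic ratio.
Expected counts for N = 1028 under a 1:2:1 ratio (total parts = 4):
  black: 1028 × 1/4 = 257
  blue: 1028 × 2/4 = 514
  white: 1028 × 1/4 = 257
χ² = Σ (O − E)² / E
  black: (287 − 257)² / 257 = 3.5019
  blue: (482 − 514)² / 514 = 1.9922
  white: (259 − 257)² / 257 = 0.0156
χ² = 3.5019 + 1.9922 + 0.0156 = 5.5097 ≈ 5.510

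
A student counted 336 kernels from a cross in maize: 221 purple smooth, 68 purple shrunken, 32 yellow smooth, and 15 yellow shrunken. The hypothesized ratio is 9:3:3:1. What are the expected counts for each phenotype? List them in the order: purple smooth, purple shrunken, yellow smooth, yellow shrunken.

189, 63, 63, 21

Expected counts for N = 336 under a 9:3:3:1 ratio (total parts = 16):
  purple smooth: 336 × 9/16 = 189
  purple shrunken: 336 × 3/16 = 63
  yellow smooth: 336 × 3/16 = 63
  yellow shrunken: 336 × 1/16 = 21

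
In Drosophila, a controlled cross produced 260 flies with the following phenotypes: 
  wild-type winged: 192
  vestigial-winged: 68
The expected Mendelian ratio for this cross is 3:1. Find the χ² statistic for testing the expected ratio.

Under the 3:1 hypothesis (Σ ratio = 4, N = 260):
  wild-type winged: 260 × 3/4 = 195
  vestigial-winged: 260 × 1/4 = 65
χ² = Σ (O − E)² / E
  wild-type winged: (192 − 195)² / 195 = 0.0462
  vestigial-winged: (68 − 65)² / 65 = 0.1385
χ² = 0.0462 + 0.1385 = 0.1847 ≈ 0.185

0.185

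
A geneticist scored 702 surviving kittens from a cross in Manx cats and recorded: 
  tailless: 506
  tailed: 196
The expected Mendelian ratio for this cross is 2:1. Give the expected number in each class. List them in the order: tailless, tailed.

468, 234

Expected counts for N = 702 under a 2:1 ratio (total parts = 3):
  tailless: 702 × 2/3 = 468
  tailed: 702 × 1/3 = 234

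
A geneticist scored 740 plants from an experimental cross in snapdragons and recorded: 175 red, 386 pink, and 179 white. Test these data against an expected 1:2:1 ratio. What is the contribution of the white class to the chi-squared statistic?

0.195

Under the 1:2:1 hypothesis (Σ ratio = 4, N = 740):
  red: 740 × 1/4 = 185
  pink: 740 × 2/4 = 370
  white: 740 × 1/4 = 185
Contribution of white: (179 − 185)² / 185 = 0.1946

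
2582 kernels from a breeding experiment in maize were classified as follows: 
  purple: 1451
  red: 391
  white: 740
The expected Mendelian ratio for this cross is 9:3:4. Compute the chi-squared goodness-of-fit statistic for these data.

Expected counts for N = 2582 under a 9:3:4 ratio (total parts = 16):
  purple: 2582 × 9/16 = 1452.375
  red: 2582 × 3/16 = 484.125
  white: 2582 × 4/16 = 645.5
χ² = Σ (O − E)² / E
  purple: (1451 − 1452.375)² / 1452.375 = 0.0013
  red: (391 − 484.125)² / 484.125 = 17.9133
  white: (740 − 645.5)² / 645.5 = 13.8346
χ² = 0.0013 + 17.9133 + 13.8346 = 31.7492 ≈ 31.749

31.749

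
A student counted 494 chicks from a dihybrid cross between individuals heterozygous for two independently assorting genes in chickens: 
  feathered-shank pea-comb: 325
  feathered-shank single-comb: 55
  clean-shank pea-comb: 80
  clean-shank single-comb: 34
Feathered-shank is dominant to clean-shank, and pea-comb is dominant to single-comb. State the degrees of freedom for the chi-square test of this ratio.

A dihybrid F₂ with independent assortment and complete dominance at both loci gives a 9:3:3:1 phenotypic ratio.
A goodness-of-fit test with 4 phenotype classes has df = 4 − 1 = 3.

3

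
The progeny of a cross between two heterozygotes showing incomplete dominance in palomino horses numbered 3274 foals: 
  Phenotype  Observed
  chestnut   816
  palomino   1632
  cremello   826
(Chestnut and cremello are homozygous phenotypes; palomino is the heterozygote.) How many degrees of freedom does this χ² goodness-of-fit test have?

2

With incomplete dominance, a heterozygote × heterozygote cross gives a 1:2:1 phenotypic ratio.
A goodness-of-fit test with 3 phenotype classes has df = 3 − 1 = 2.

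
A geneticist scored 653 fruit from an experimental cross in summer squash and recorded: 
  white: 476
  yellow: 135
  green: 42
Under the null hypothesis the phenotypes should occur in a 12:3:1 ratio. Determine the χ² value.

Under the 12:3:1 hypothesis (Σ ratio = 16, N = 653):
  white: 653 × 12/16 = 489.75
  yellow: 653 × 3/16 = 122.4375
  green: 653 × 1/16 = 40.8125
χ² = Σ (O − E)² / E
  white: (476 − 489.75)² / 489.75 = 0.3860
  yellow: (135 − 122.4375)² / 122.4375 = 1.2890
  green: (42 − 40.8125)² / 40.8125 = 0.0346
χ² = 0.3860 + 1.2890 + 0.0346 = 1.7096 ≈ 1.710

1.710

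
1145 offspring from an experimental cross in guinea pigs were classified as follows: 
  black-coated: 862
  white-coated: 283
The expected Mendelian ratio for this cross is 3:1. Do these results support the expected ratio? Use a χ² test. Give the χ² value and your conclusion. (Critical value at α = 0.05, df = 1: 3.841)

Under the 3:1 hypothesis (Σ ratio = 4, N = 1145):
  black-coated: 1145 × 3/4 = 858.75
  white-coated: 1145 × 1/4 = 286.25
χ² = Σ (O − E)² / E
  black-coated: (862 − 858.75)² / 858.75 = 0.0123
  white-coated: (283 − 286.25)² / 286.25 = 0.0369
χ² = 0.0123 + 0.0369 = 0.0492 ≈ 0.049
Degrees of freedom = 2 − 1 = 1; critical value at α = 0.05 is 3.841.
Since 0.049 < 3.841, we fail to reject the null hypothesis — the data are consistent with the 3:1 ratio.

0.049; consistent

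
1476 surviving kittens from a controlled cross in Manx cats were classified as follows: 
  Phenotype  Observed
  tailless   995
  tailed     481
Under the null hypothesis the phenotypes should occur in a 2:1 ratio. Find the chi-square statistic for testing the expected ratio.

0.369

Total ratio parts = 3. Expected numbers out of 1476:
  tailless: 1476 × 2/3 = 984
  tailed: 1476 × 1/3 = 492
χ² = Σ (O − E)² / E
  tailless: (995 − 984)² / 984 = 0.1230
  tailed: (481 − 492)² / 492 = 0.2459
χ² = 0.1230 + 0.2459 = 0.3689 ≈ 0.369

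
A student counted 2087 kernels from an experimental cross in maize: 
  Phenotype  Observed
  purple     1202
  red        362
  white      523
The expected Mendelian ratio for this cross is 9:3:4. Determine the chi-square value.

Expected counts for N = 2087 under a 9:3:4 ratio (total parts = 16):
  purple: 2087 × 9/16 = 1173.9375
  red: 2087 × 3/16 = 391.3125
  white: 2087 × 4/16 = 521.75
χ² = Σ (O − E)² / E
  purple: (1202 − 1173.9375)² / 1173.9375 = 0.6708
  red: (362 − 391.3125)² / 391.3125 = 2.1957
  white: (523 − 521.75)² / 521.75 = 0.0030
χ² = 0.6708 + 2.1957 + 0.0030 = 2.8695 ≈ 2.870

2.870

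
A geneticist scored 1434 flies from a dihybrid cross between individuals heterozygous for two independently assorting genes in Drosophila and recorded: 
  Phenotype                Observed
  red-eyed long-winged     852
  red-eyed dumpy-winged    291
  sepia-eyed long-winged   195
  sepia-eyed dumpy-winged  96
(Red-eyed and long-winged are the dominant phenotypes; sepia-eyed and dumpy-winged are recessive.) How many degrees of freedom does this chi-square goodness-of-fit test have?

A dihybrid F₂ with independent assortment and complete dominance at both loci gives a 9:3:3:1 phenotypic ratio.
A goodness-of-fit test with 4 phenotype classes has df = 4 − 1 = 3.

3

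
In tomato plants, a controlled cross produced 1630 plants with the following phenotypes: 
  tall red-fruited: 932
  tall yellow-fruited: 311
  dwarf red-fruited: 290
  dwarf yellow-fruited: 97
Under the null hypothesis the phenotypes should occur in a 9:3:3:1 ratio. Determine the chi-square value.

1.376

Expected counts for N = 1630 under a 9:3:3:1 ratio (total parts = 16):
  tall red-fruited: 1630 × 9/16 = 916.875
  tall yellow-fruited: 1630 × 3/16 = 305.625
  dwarf red-fruited: 1630 × 3/16 = 305.625
  dwarf yellow-fruited: 1630 × 1/16 = 101.875
χ² = Σ (O − E)² / E
  tall red-fruited: (932 − 916.875)² / 916.875 = 0.2495
  tall yellow-fruited: (311 − 305.625)² / 305.625 = 0.0945
  dwarf red-fruited: (290 − 305.625)² / 305.625 = 0.7988
  dwarf yellow-fruited: (97 − 101.875)² / 101.875 = 0.2333
χ² = 0.2495 + 0.0945 + 0.7988 + 0.2333 = 1.3761 ≈ 1.376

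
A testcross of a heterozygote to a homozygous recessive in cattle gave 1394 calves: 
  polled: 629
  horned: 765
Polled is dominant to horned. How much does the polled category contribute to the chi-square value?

A testcross of a heterozygote (Aa × aa) gives a 1:1 phenotypic ratio.
Expected counts for N = 1394 under a 1:1 ratio (total parts = 2):
  polled: 1394 × 1/2 = 697
  horned: 1394 × 1/2 = 697
Contribution of polled: (629 − 697)² / 697 = 6.6341

6.634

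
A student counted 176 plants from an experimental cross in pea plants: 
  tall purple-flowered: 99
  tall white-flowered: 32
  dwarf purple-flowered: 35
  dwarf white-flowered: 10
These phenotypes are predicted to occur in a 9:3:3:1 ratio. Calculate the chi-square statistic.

0.242

Under the 9:3:3:1 hypothesis (Σ ratio = 16, N = 176):
  tall purple-flowered: 176 × 9/16 = 99
  tall white-flowered: 176 × 3/16 = 33
  dwarf purple-flowered: 176 × 3/16 = 33
  dwarf white-flowered: 176 × 1/16 = 11
χ² = Σ (O − E)² / E
  tall purple-flowered: (99 − 99)² / 99 = 0.0000
  tall white-flowered: (32 − 33)² / 33 = 0.0303
  dwarf purple-flowered: (35 − 33)² / 33 = 0.1212
  dwarf white-flowered: (10 − 11)² / 11 = 0.0909
χ² = 0.0000 + 0.0303 + 0.1212 + 0.0909 = 0.2424 ≈ 0.242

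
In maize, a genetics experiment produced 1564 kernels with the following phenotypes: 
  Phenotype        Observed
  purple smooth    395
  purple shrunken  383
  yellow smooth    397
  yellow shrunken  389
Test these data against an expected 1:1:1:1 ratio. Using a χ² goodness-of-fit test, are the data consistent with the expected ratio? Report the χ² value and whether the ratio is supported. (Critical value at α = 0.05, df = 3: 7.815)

0.307; consistent

The 1:1:1:1 ratio has 4 parts, so with N = 1564 the expected counts are:
  purple smooth: 1564 × 1/4 = 391
  purple shrunken: 1564 × 1/4 = 391
  yellow smooth: 1564 × 1/4 = 391
  yellow shrunken: 1564 × 1/4 = 391
χ² = Σ (O − E)² / E
  purple smooth: (395 − 391)² / 391 = 0.0409
  purple shrunken: (383 − 391)² / 391 = 0.1637
  yellow smooth: (397 − 391)² / 391 = 0.0921
  yellow shrunken: (389 − 391)² / 391 = 0.0102
χ² = 0.0409 + 0.1637 + 0.0921 + 0.0102 = 0.3069 ≈ 0.307
Degrees of freedom = 4 − 1 = 3; critical value at α = 0.05 is 7.815.
Since 0.307 < 7.815, we fail to reject the null hypothesis — the data are consistent with the 1:1:1:1 ratio.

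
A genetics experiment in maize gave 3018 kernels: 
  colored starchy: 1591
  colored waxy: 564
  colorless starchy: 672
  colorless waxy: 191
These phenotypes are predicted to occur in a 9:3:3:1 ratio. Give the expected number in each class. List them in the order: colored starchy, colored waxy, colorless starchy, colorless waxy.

1697.625, 565.875, 565.875, 188.625

Total ratio parts = 16. Expected numbers out of 3018:
  colored starchy: 3018 × 9/16 = 1697.625
  colored waxy: 3018 × 3/16 = 565.875
  colorless starchy: 3018 × 3/16 = 565.875
  colorless waxy: 3018 × 1/16 = 188.625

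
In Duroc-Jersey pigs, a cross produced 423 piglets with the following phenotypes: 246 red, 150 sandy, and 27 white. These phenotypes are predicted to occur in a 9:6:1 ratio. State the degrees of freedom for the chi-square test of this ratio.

2

A goodness-of-fit test with 3 phenotype classes has df = 3 − 1 = 2.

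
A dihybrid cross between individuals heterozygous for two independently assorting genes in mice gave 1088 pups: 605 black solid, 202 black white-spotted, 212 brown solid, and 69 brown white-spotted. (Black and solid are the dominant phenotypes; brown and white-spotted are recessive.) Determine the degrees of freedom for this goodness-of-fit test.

A dihybrid F₂ with independent assortment and complete dominance at both loci gives a 9:3:3:1 phenotypic ratio.
A goodness-of-fit test with 4 phenotype classes has df = 4 − 1 = 3.

3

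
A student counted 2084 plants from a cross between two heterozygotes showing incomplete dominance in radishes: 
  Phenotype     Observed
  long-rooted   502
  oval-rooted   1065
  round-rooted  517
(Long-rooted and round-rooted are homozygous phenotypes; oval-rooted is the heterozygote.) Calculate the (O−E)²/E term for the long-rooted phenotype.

With incomplete dominance, a heterozygote × heterozygote cross gives a 1:2:1 phenotypic ratio.
Total ratio parts = 4. Expected numbers out of 2084:
  long-rooted: 2084 × 1/4 = 521
  oval-rooted: 2084 × 2/4 = 1042
  round-rooted: 2084 × 1/4 = 521
Contribution of long-rooted: (502 − 521)² / 521 = 0.6929

0.693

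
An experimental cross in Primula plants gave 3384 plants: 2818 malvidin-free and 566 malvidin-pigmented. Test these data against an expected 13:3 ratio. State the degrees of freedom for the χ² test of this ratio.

A goodness-of-fit test with 2 phenotype classes has df = 2 − 1 = 1.

1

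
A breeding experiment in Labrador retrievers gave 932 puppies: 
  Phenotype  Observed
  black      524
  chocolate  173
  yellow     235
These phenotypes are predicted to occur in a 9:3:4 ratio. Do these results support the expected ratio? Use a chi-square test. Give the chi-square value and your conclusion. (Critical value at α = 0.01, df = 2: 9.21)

0.035; consistent

Total ratio parts = 16. Expected numbers out of 932:
  black: 932 × 9/16 = 524.25
  chocolate: 932 × 3/16 = 174.75
  yellow: 932 × 4/16 = 233
χ² = Σ (O − E)² / E
  black: (524 − 524.25)² / 524.25 = 0.0001
  chocolate: (173 − 174.75)² / 174.75 = 0.0175
  yellow: (235 − 233)² / 233 = 0.0172
χ² = 0.0001 + 0.0175 + 0.0172 = 0.0348 ≈ 0.035
Degrees of freedom = 3 − 1 = 2; critical value at α = 0.01 is 9.21.
Since 0.035 < 9.21, we fail to reject the null hypothesis — the data are consistent with the 9:3:4 ratio.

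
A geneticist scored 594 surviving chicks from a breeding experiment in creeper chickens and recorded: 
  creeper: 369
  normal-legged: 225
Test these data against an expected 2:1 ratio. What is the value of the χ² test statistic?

Expected counts for N = 594 under a 2:1 ratio (total parts = 3):
  creeper: 594 × 2/3 = 396
  normal-legged: 594 × 1/3 = 198
χ² = Σ (O − E)² / E
  creeper: (369 − 396)² / 396 = 1.8409
  normal-legged: (225 − 198)² / 198 = 3.6818
χ² = 1.8409 + 3.6818 = 5.5227 ≈ 5.523

5.523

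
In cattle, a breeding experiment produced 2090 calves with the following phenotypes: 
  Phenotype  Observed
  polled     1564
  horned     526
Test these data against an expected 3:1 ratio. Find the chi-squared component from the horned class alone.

Expected counts for N = 2090 under a 3:1 ratio (total parts = 4):
  polled: 2090 × 3/4 = 1567.5
  horned: 2090 × 1/4 = 522.5
Contribution of horned: (526 − 522.5)² / 522.5 = 0.0234

0.023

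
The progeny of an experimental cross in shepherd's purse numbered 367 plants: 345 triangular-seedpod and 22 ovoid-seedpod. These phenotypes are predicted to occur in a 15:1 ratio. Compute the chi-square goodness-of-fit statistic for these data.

Expected counts for N = 367 under a 15:1 ratio (total parts = 16):
  triangular-seedpod: 367 × 15/16 = 344.0625
  ovoid-seedpod: 367 × 1/16 = 22.9375
χ² = Σ (O − E)² / E
  triangular-seedpod: (345 − 344.0625)² / 344.0625 = 0.0026
  ovoid-seedpod: (22 − 22.9375)² / 22.9375 = 0.0383
χ² = 0.0026 + 0.0383 = 0.0409 ≈ 0.041

0.041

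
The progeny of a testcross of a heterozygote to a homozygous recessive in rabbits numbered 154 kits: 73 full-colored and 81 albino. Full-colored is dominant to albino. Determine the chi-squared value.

0.416

A testcross of a heterozygote (Aa × aa) gives a 1:1 phenotypic ratio.
Under the 1:1 hypothesis (Σ ratio = 2, N = 154):
  full-colored: 154 × 1/2 = 77
  albino: 154 × 1/2 = 77
χ² = Σ (O − E)² / E
  full-colored: (73 − 77)² / 77 = 0.2078
  albino: (81 − 77)² / 77 = 0.2078
χ² = 0.2078 + 0.2078 = 0.4156 ≈ 0.416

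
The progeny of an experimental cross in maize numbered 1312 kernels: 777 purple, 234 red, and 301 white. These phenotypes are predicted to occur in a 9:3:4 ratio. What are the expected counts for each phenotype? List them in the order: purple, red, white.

Expected counts for N = 1312 under a 9:3:4 ratio (total parts = 16):
  purple: 1312 × 9/16 = 738
  red: 1312 × 3/16 = 246
  white: 1312 × 4/16 = 328

738, 246, 328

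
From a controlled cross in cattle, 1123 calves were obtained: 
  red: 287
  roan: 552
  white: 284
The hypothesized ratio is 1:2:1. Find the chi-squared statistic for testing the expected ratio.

0.337

Total ratio parts = 4. Expected numbers out of 1123:
  red: 1123 × 1/4 = 280.75
  roan: 1123 × 2/4 = 561.5
  white: 1123 × 1/4 = 280.75
χ² = Σ (O − E)² / E
  red: (287 − 280.75)² / 280.75 = 0.1391
  roan: (552 − 561.5)² / 561.5 = 0.1607
  white: (284 − 280.75)² / 280.75 = 0.0376
χ² = 0.1391 + 0.1607 + 0.0376 = 0.3374 ≈ 0.337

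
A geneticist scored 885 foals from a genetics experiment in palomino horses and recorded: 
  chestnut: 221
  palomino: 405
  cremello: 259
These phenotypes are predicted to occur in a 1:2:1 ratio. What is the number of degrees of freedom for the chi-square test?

A goodness-of-fit test with 3 phenotype classes has df = 3 − 1 = 2.

2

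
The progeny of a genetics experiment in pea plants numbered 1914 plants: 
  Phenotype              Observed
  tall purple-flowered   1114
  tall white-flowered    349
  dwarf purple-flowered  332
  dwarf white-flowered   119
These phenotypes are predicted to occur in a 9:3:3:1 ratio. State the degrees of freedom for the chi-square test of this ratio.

3

A goodness-of-fit test with 4 phenotype classes has df = 4 − 1 = 3.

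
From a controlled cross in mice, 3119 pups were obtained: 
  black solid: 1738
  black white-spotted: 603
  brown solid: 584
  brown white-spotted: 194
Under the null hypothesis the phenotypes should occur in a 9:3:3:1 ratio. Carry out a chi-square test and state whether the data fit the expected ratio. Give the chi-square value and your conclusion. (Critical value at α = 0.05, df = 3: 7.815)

Under the 9:3:3:1 hypothesis (Σ ratio = 16, N = 3119):
  black solid: 3119 × 9/16 = 1754.4375
  black white-spotted: 3119 × 3/16 = 584.8125
  brown solid: 3119 × 3/16 = 584.8125
  brown white-spotted: 3119 × 1/16 = 194.9375
χ² = Σ (O − E)² / E
  black solid: (1738 − 1754.4375)² / 1754.4375 = 0.1540
  black white-spotted: (603 − 584.8125)² / 584.8125 = 0.5656
  brown solid: (584 − 584.8125)² / 584.8125 = 0.0011
  brown white-spotted: (194 − 194.9375)² / 194.9375 = 0.0045
χ² = 0.1540 + 0.5656 + 0.0011 + 0.0045 = 0.7252 ≈ 0.725
Degrees of freedom = 4 − 1 = 3; critical value at α = 0.05 is 7.815.
Since 0.725 < 7.815, we fail to reject the null hypothesis — the data are consistent with the 9:3:3:1 ratio.

0.725; consistent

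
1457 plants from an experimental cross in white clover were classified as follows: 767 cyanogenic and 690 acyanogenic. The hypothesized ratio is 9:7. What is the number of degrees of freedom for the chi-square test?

1

A goodness-of-fit test with 2 phenotype classes has df = 2 − 1 = 1.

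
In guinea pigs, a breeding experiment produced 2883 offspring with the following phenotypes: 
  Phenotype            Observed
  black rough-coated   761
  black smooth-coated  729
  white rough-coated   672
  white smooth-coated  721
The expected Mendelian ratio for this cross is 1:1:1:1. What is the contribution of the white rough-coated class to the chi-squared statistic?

The 1:1:1:1 ratio has 4 parts, so with N = 2883 the expected counts are:
  black rough-coated: 2883 × 1/4 = 720.75
  black smooth-coated: 2883 × 1/4 = 720.75
  white rough-coated: 2883 × 1/4 = 720.75
  white smooth-coated: 2883 × 1/4 = 720.75
Contribution of white rough-coated: (672 − 720.75)² / 720.75 = 3.2973

3.297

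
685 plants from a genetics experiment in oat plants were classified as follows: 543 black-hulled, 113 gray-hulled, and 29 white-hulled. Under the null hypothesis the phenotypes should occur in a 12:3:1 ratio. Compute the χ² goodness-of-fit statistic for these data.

7.977

Total ratio parts = 16. Expected numbers out of 685:
  black-hulled: 685 × 12/16 = 513.75
  gray-hulled: 685 × 3/16 = 128.4375
  white-hulled: 685 × 1/16 = 42.8125
χ² = Σ (O − E)² / E
  black-hulled: (543 − 513.75)² / 513.75 = 1.6653
  gray-hulled: (113 − 128.4375)² / 128.4375 = 1.8555
  white-hulled: (29 − 42.8125)² / 42.8125 = 4.4563
χ² = 1.6653 + 1.8555 + 4.4563 = 7.9771 ≈ 7.977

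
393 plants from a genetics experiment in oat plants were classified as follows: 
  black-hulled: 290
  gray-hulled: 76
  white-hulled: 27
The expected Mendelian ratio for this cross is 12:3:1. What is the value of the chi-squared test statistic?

The 12:3:1 ratio has 16 parts, so with N = 393 the expected counts are:
  black-hulled: 393 × 12/16 = 294.75
  gray-hulled: 393 × 3/16 = 73.6875
  white-hulled: 393 × 1/16 = 24.5625
χ² = Σ (O − E)² / E
  black-hulled: (290 − 294.75)² / 294.75 = 0.0765
  gray-hulled: (76 − 73.6875)² / 73.6875 = 0.0726
  white-hulled: (27 − 24.5625)² / 24.5625 = 0.2419
χ² = 0.0765 + 0.0726 + 0.2419 = 0.391

0.391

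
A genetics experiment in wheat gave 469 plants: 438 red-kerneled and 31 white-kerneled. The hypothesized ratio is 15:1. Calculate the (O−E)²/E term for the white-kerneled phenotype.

Total ratio parts = 16. Expected numbers out of 469:
  red-kerneled: 469 × 15/16 = 439.6875
  white-kerneled: 469 × 1/16 = 29.3125
Contribution of white-kerneled: (31 − 29.3125)² / 29.3125 = 0.0971

0.097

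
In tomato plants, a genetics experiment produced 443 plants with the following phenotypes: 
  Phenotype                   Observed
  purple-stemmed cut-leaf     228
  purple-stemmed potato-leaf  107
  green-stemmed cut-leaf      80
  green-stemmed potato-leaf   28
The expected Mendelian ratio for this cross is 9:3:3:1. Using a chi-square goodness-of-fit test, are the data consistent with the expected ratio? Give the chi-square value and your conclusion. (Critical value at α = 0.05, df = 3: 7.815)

Under the 9:3:3:1 hypothesis (Σ ratio = 16, N = 443):
  purple-stemmed cut-leaf: 443 × 9/16 = 249.1875
  purple-stemmed potato-leaf: 443 × 3/16 = 83.0625
  green-stemmed cut-leaf: 443 × 3/16 = 83.0625
  green-stemmed potato-leaf: 443 × 1/16 = 27.6875
χ² = Σ (O − E)² / E
  purple-stemmed cut-leaf: (228 − 249.1875)² / 249.1875 = 1.8015
  purple-stemmed potato-leaf: (107 − 83.0625)² / 83.0625 = 6.8985
  green-stemmed cut-leaf: (80 − 83.0625)² / 83.0625 = 0.1129
  green-stemmed potato-leaf: (28 − 27.6875)² / 27.6875 = 0.0035
χ² = 1.8015 + 6.8985 + 0.1129 + 0.0035 = 8.8164 ≈ 8.816
Degrees of freedom = 4 − 1 = 3; critical value at α = 0.05 is 7.815.
Since 8.816 > 7.815, we reject the null hypothesis — the data do not fit the 9:3:3:1 ratio.

8.816; not consistent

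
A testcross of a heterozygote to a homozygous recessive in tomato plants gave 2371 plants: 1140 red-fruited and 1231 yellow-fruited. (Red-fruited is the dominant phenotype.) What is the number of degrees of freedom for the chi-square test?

1

A testcross of a heterozygote (Aa × aa) gives a 1:1 phenotypic ratio.
A goodness-of-fit test with 2 phenotype classes has df = 2 − 1 = 1.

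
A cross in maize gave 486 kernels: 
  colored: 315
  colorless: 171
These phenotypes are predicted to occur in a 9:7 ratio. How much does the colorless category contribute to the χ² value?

8.149

Expected counts for N = 486 under a 9:7 ratio (total parts = 16):
  colored: 486 × 9/16 = 273.375
  colorless: 486 × 7/16 = 212.625
Contribution of colorless: (171 − 212.625)² / 212.625 = 8.1488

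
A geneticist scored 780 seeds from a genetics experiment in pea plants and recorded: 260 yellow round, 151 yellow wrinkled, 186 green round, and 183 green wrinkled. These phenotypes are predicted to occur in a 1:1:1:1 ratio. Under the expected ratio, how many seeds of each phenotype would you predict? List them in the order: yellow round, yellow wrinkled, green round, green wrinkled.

Under the 1:1:1:1 hypothesis (Σ ratio = 4, N = 780):
  yellow round: 780 × 1/4 = 195
  yellow wrinkled: 780 × 1/4 = 195
  green round: 780 × 1/4 = 195
  green wrinkled: 780 × 1/4 = 195

195, 195, 195, 195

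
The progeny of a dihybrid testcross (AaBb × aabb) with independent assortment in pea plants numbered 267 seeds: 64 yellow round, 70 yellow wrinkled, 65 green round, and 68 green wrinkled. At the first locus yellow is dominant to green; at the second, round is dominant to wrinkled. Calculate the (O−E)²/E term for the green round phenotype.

0.046

A dihybrid testcross with independent assortment gives a 1:1:1:1 ratio.
Total ratio parts = 4. Expected numbers out of 267:
  yellow round: 267 × 1/4 = 66.75
  yellow wrinkled: 267 × 1/4 = 66.75
  green round: 267 × 1/4 = 66.75
  green wrinkled: 267 × 1/4 = 66.75
Contribution of green round: (65 − 66.75)² / 66.75 = 0.0459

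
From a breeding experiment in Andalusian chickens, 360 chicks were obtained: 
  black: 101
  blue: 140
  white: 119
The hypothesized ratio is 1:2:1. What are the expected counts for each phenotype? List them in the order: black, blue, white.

90, 180, 90

Total ratio parts = 4. Expected numbers out of 360:
  black: 360 × 1/4 = 90
  blue: 360 × 2/4 = 180
  white: 360 × 1/4 = 90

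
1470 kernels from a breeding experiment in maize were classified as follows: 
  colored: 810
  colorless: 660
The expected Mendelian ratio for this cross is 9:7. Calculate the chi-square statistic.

The 9:7 ratio has 16 parts, so with N = 1470 the expected counts are:
  colored: 1470 × 9/16 = 826.875
  colorless: 1470 × 7/16 = 643.125
χ² = Σ (O − E)² / E
  colored: (810 − 826.875)² / 826.875 = 0.3444
  colorless: (660 − 643.125)² / 643.125 = 0.4428
χ² = 0.3444 + 0.4428 = 0.7872 ≈ 0.787

0.787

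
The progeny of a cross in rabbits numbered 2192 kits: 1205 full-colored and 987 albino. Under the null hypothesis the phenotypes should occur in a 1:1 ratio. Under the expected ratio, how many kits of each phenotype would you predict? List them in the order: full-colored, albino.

1096, 1096

Total ratio parts = 2. Expected numbers out of 2192:
  full-colored: 2192 × 1/2 = 1096
  albino: 2192 × 1/2 = 1096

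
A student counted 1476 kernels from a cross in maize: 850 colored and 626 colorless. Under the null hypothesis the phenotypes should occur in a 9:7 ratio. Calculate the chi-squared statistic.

The 9:7 ratio has 16 parts, so with N = 1476 the expected counts are:
  colored: 1476 × 9/16 = 830.25
  colorless: 1476 × 7/16 = 645.75
χ² = Σ (O − E)² / E
  colored: (850 − 830.25)² / 830.25 = 0.4698
  colorless: (626 − 645.75)² / 645.75 = 0.6040
χ² = 0.4698 + 0.6040 = 1.0738 ≈ 1.074

1.074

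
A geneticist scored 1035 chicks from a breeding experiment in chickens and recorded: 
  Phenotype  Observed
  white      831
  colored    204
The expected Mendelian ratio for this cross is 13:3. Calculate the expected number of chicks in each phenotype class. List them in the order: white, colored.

840.9375, 194.0625

The 13:3 ratio has 16 parts, so with N = 1035 the expected counts are:
  white: 1035 × 13/16 = 840.9375
  colored: 1035 × 3/16 = 194.0625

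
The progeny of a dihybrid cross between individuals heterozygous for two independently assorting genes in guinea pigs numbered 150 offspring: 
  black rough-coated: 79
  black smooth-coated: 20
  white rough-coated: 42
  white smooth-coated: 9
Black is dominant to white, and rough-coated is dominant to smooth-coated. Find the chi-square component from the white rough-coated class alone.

6.845

A dihybrid F₂ with independent assortment and complete dominance at both loci gives a 9:3:3:1 phenotypic ratio.
Expected counts for N = 150 under a 9:3:3:1 ratio (total parts = 16):
  black rough-coated: 150 × 9/16 = 84.375
  black smooth-coated: 150 × 3/16 = 28.125
  white rough-coated: 150 × 3/16 = 28.125
  white smooth-coated: 150 × 1/16 = 9.375
Contribution of white rough-coated: (42 − 28.125)² / 28.125 = 6.8450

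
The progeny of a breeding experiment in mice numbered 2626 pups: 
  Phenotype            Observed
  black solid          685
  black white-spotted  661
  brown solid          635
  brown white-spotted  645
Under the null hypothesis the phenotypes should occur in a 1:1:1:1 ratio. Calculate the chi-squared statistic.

Total ratio parts = 4. Expected numbers out of 2626:
  black solid: 2626 × 1/4 = 656.5
  black white-spotted: 2626 × 1/4 = 656.5
  brown solid: 2626 × 1/4 = 656.5
  brown white-spotted: 2626 × 1/4 = 656.5
χ² = Σ (O − E)² / E
  black solid: (685 − 656.5)² / 656.5 = 1.2372
  black white-spotted: (661 − 656.5)² / 656.5 = 0.0308
  brown solid: (635 − 656.5)² / 656.5 = 0.7041
  brown white-spotted: (645 − 656.5)² / 656.5 = 0.2014
χ² = 1.2372 + 0.0308 + 0.7041 + 0.2014 = 2.1735 ≈ 2.174

2.174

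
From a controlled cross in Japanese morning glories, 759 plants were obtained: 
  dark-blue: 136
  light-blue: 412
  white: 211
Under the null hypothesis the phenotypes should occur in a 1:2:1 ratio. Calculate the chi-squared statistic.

Under the 1:2:1 hypothesis (Σ ratio = 4, N = 759):
  dark-blue: 759 × 1/4 = 189.75
  light-blue: 759 × 2/4 = 379.5
  white: 759 × 1/4 = 189.75
χ² = Σ (O − E)² / E
  dark-blue: (136 − 189.75)² / 189.75 = 15.2256
  light-blue: (412 − 379.5)² / 379.5 = 2.7833
  white: (211 − 189.75)² / 189.75 = 2.3798
χ² = 15.2256 + 2.7833 + 2.3798 = 20.3887 ≈ 20.389

20.389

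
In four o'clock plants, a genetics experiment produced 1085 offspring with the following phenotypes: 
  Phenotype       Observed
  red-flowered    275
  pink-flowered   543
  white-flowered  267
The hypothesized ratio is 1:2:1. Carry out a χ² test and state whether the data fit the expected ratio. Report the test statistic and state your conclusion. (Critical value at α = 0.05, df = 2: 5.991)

Expected counts for N = 1085 under a 1:2:1 ratio (total parts = 4):
  red-flowered: 1085 × 1/4 = 271.25
  pink-flowered: 1085 × 2/4 = 542.5
  white-flowered: 1085 × 1/4 = 271.25
χ² = Σ (O − E)² / E
  red-flowered: (275 − 271.25)² / 271.25 = 0.0518
  pink-flowered: (543 − 542.5)² / 542.5 = 0.0005
  white-flowered: (267 − 271.25)² / 271.25 = 0.0666
χ² = 0.0518 + 0.0005 + 0.0666 = 0.1189 ≈ 0.119
Degrees of freedom = 3 − 1 = 2; critical value at α = 0.05 is 5.991.
Since 0.119 < 5.991, we fail to reject the null hypothesis — the data are consistent with the 1:2:1 ratio.

0.119; consistent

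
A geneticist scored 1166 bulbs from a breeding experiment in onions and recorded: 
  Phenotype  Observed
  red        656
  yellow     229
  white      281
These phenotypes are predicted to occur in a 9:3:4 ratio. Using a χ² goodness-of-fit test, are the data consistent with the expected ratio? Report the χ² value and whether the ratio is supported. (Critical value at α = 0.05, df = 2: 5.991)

0.871; consistent

Total ratio parts = 16. Expected numbers out of 1166:
  red: 1166 × 9/16 = 655.875
  yellow: 1166 × 3/16 = 218.625
  white: 1166 × 4/16 = 291.5
χ² = Σ (O − E)² / E
  red: (656 − 655.875)² / 655.875 = 0.0000
  yellow: (229 − 218.625)² / 218.625 = 0.4924
  white: (281 − 291.5)² / 291.5 = 0.3782
χ² = 0.0000 + 0.4924 + 0.3782 = 0.8706 ≈ 0.871
Degrees of freedom = 3 − 1 = 2; critical value at α = 0.05 is 5.991.
Since 0.871 < 5.991, we fail to reject the null hypothesis — the data are consistent with the 9:3:4 ratio.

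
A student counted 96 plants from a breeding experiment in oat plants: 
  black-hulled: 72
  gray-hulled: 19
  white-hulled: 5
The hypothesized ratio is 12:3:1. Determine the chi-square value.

0.222

Under the 12:3:1 hypothesis (Σ ratio = 16, N = 96):
  black-hulled: 96 × 12/16 = 72
  gray-hulled: 96 × 3/16 = 18
  white-hulled: 96 × 1/16 = 6
χ² = Σ (O − E)² / E
  black-hulled: (72 − 72)² / 72 = 0.0000
  gray-hulled: (19 − 18)² / 18 = 0.0556
  white-hulled: (5 − 6)² / 6 = 0.1667
χ² = 0.0000 + 0.0556 + 0.1667 = 0.2223 ≈ 0.222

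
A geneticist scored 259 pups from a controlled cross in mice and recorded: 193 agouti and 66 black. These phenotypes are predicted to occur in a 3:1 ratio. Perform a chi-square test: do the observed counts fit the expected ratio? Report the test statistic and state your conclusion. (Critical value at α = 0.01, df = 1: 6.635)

0.032; consistent

Expected counts for N = 259 under a 3:1 ratio (total parts = 4):
  agouti: 259 × 3/4 = 194.25
  black: 259 × 1/4 = 64.75
χ² = Σ (O − E)² / E
  agouti: (193 − 194.25)² / 194.25 = 0.0080
  black: (66 − 64.75)² / 64.75 = 0.0241
χ² = 0.0080 + 0.0241 = 0.0321 ≈ 0.032
Degrees of freedom = 2 − 1 = 1; critical value at α = 0.01 is 6.635.
Since 0.032 < 6.635, we fail to reject the null hypothesis — the data are consistent with the 3:1 ratio.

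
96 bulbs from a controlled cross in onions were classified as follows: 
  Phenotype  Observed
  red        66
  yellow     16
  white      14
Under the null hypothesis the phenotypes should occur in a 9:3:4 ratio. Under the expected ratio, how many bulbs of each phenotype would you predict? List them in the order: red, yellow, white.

54, 18, 24

Expected counts for N = 96 under a 9:3:4 ratio (total parts = 16):
  red: 96 × 9/16 = 54
  yellow: 96 × 3/16 = 18
  white: 96 × 4/16 = 24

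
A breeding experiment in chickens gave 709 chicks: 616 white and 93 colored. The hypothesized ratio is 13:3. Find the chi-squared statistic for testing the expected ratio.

Total ratio parts = 16. Expected numbers out of 709:
  white: 709 × 13/16 = 576.0625
  colored: 709 × 3/16 = 132.9375
χ² = Σ (O − E)² / E
  white: (616 − 576.0625)² / 576.0625 = 2.7688
  colored: (93 − 132.9375)² / 132.9375 = 11.9981
χ² = 2.7688 + 11.9981 = 14.7669 ≈ 14.767

14.767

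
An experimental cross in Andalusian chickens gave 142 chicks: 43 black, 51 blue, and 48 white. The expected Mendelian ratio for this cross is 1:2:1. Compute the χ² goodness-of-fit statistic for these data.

Expected counts for N = 142 under a 1:2:1 ratio (total parts = 4):
  black: 142 × 1/4 = 35.5
  blue: 142 × 2/4 = 71
  white: 142 × 1/4 = 35.5
χ² = Σ (O − E)² / E
  black: (43 − 35.5)² / 35.5 = 1.5845
  blue: (51 − 71)² / 71 = 5.6338
  white: (48 − 35.5)² / 35.5 = 4.4014
χ² = 1.5845 + 5.6338 + 4.4014 = 11.6197 ≈ 11.620

11.620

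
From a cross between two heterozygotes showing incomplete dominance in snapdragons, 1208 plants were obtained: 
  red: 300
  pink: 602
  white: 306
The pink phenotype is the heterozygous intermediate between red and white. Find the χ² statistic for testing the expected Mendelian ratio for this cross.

0.073

With incomplete dominance, a heterozygote × heterozygote cross gives a 1:2:1 phenotypic ratio.
Under the 1:2:1 hypothesis (Σ ratio = 4, N = 1208):
  red: 1208 × 1/4 = 302
  pink: 1208 × 2/4 = 604
  white: 1208 × 1/4 = 302
χ² = Σ (O − E)² / E
  red: (300 − 302)² / 302 = 0.0132
  pink: (602 − 604)² / 604 = 0.0066
  white: (306 − 302)² / 302 = 0.0530
χ² = 0.0132 + 0.0066 + 0.0530 = 0.0728 ≈ 0.073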